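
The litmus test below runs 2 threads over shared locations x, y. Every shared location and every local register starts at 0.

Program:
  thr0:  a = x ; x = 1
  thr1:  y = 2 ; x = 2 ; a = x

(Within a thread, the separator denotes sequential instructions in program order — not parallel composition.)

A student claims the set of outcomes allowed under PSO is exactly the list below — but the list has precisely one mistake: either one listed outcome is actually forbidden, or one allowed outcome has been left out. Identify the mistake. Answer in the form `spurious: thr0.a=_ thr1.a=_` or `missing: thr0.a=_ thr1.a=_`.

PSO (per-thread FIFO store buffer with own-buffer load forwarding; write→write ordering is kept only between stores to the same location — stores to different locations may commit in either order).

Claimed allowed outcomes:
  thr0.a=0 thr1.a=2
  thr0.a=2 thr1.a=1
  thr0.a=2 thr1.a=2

outcome vector order: (thr0.a,thr1.a)
PSO: 4 outcomes — {<0 1>; <0 2>; <2 1>; <2 2>}
PSO∖claimed = {<0 1>}

missing: thr0.a=0 thr1.a=1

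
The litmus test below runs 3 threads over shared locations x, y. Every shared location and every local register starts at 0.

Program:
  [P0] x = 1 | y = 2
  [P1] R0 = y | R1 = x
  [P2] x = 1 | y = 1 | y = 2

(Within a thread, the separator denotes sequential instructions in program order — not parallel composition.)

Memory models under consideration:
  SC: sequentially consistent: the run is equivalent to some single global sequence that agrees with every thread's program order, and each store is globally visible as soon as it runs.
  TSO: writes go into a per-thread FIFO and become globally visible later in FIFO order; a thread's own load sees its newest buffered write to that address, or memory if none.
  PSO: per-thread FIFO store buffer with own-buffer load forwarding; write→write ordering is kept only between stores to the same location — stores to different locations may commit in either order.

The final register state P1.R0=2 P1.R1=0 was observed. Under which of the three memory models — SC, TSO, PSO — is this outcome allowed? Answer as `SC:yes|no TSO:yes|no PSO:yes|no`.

SC:no TSO:no PSO:yes

outcome vector order: (P1.R0,P1.R1)
SC: 4 outcomes — {00 01 11 21}
TSO: 4 outcomes — {00 01 11 21}
PSO: 6 outcomes — {00 01 10 11 20 21}
target 20 ∈ {PSO}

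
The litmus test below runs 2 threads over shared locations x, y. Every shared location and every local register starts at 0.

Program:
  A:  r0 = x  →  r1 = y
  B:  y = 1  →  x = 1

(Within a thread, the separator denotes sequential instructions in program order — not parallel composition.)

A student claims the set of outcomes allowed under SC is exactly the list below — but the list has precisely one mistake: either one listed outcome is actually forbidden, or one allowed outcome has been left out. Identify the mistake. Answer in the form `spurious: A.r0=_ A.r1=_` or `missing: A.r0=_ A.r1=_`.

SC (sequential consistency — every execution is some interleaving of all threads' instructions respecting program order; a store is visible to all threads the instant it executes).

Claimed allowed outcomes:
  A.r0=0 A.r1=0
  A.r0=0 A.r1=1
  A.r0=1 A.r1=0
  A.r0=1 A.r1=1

outcome vector order: (A.r0,A.r1)
[SC] allowed = {00 01 11}
claimed∖SC = {10}

spurious: A.r0=1 A.r1=0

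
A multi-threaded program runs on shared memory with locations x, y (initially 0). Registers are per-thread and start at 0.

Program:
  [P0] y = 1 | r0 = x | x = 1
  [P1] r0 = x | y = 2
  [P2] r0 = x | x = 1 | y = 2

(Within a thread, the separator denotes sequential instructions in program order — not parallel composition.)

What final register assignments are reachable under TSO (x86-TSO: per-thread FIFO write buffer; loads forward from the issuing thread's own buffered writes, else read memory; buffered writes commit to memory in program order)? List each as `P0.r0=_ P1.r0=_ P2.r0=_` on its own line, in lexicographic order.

P0.r0=0 P1.r0=0 P2.r0=0
P0.r0=0 P1.r0=0 P2.r0=1
P0.r0=0 P1.r0=1 P2.r0=0
P0.r0=0 P1.r0=1 P2.r0=1
P0.r0=1 P1.r0=0 P2.r0=0
P0.r0=1 P1.r0=1 P2.r0=0

outcome vector order: (P0.r0,P1.r0,P2.r0)
|TSO outcomes| = 6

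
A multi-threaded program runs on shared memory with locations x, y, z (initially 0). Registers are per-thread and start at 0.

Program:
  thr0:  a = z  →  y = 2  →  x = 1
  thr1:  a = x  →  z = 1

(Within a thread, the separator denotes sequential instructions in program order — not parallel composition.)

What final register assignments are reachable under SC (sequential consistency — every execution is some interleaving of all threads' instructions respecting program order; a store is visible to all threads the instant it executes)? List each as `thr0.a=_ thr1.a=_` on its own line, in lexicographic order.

outcome vector order: (thr0.a,thr1.a)
|SC outcomes| = 3

thr0.a=0 thr1.a=0
thr0.a=0 thr1.a=1
thr0.a=1 thr1.a=0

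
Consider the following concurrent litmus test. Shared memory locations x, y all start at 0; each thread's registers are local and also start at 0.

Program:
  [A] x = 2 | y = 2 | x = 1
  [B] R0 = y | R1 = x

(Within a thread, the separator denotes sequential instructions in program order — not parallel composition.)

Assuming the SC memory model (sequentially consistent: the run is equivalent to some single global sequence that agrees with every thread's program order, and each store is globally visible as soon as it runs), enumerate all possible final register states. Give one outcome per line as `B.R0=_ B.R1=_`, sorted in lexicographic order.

outcome vector order: (B.R0,B.R1)
|SC outcomes| = 5

B.R0=0 B.R1=0
B.R0=0 B.R1=1
B.R0=0 B.R1=2
B.R0=2 B.R1=1
B.R0=2 B.R1=2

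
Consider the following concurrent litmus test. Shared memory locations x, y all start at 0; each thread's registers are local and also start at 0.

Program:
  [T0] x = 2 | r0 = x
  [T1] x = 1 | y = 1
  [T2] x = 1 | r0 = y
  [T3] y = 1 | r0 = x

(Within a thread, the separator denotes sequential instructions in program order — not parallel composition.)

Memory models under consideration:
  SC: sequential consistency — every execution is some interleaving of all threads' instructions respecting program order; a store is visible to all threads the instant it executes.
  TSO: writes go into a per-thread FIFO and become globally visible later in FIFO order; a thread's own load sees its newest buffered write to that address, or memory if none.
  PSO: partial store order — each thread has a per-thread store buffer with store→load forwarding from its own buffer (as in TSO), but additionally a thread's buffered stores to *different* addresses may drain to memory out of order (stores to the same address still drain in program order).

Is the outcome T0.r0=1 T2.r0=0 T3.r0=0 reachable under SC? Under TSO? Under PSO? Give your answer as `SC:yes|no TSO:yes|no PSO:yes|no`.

SC:no TSO:yes PSO:yes

outcome vector order: (T0.r0,T2.r0,T3.r0)
under SC → 101 102 110 111 112 201 202 210 211 212
under TSO → 100 101 102 110 111 112 200 201 202 210 211 212
under PSO → 100 101 102 110 111 112 200 201 202 210 211 212
target 100 ∈ {TSO,PSO}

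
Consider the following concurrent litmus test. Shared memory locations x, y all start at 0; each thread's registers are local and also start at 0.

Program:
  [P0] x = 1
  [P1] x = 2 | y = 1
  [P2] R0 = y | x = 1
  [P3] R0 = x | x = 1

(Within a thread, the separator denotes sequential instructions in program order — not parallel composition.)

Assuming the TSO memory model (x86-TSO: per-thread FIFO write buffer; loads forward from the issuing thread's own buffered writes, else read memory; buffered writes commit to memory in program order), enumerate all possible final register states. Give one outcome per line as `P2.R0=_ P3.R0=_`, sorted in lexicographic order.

outcome vector order: (P2.R0,P3.R0)
|TSO outcomes| = 6

P2.R0=0 P3.R0=0
P2.R0=0 P3.R0=1
P2.R0=0 P3.R0=2
P2.R0=1 P3.R0=0
P2.R0=1 P3.R0=1
P2.R0=1 P3.R0=2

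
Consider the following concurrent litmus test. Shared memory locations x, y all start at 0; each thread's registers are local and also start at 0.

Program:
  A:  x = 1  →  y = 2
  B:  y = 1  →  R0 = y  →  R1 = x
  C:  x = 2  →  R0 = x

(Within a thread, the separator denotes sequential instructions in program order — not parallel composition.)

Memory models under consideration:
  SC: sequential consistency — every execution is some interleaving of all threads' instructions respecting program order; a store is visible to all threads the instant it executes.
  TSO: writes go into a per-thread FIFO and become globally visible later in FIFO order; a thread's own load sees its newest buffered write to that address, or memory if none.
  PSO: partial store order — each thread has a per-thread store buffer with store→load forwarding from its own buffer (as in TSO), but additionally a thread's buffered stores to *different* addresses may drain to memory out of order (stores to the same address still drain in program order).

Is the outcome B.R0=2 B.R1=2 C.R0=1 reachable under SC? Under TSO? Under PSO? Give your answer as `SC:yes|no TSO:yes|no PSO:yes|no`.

SC:no TSO:no PSO:yes

outcome vector order: (B.R0,B.R1,C.R0)
SC: 9 outcomes — {<1 0 1> <1 0 2> <1 1 1> <1 1 2> <1 2 1> <1 2 2> <2 1 1> <2 1 2> <2 2 2>}
TSO: 9 outcomes — {<1 0 1> <1 0 2> <1 1 1> <1 1 2> <1 2 1> <1 2 2> <2 1 1> <2 1 2> <2 2 2>}
PSO: 12 outcomes — {<1 0 1> <1 0 2> <1 1 1> <1 1 2> <1 2 1> <1 2 2> <2 0 1> <2 0 2> <2 1 1> <2 1 2> <2 2 1> <2 2 2>}
target <2 2 1> ∈ {PSO}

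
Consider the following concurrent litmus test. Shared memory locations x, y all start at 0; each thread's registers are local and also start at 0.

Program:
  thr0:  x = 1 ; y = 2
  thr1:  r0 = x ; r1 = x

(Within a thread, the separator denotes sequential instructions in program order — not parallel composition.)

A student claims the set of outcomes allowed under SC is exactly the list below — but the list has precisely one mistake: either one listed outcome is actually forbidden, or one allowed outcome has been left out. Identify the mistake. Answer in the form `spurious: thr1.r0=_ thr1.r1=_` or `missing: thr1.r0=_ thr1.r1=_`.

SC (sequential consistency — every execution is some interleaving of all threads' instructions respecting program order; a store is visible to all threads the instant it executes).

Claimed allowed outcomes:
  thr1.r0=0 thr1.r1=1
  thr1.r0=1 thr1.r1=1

missing: thr1.r0=0 thr1.r1=0

outcome vector order: (thr1.r0,thr1.r1)
SC (3): 00; 01; 11
SC∖claimed = {00}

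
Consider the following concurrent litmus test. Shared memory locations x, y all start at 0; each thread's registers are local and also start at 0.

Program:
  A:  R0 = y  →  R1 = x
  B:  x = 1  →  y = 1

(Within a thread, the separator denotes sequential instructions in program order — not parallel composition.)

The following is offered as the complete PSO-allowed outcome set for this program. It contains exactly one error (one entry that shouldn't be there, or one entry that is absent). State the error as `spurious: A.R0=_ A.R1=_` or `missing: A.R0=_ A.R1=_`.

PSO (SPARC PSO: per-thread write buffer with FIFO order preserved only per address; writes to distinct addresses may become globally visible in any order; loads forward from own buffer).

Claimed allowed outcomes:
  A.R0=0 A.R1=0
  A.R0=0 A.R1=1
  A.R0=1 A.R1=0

missing: A.R0=1 A.R1=1

outcome vector order: (A.R0,A.R1)
[PSO] allowed = {0/0, 0/1, 1/0, 1/1}
PSO∖claimed = {1/1}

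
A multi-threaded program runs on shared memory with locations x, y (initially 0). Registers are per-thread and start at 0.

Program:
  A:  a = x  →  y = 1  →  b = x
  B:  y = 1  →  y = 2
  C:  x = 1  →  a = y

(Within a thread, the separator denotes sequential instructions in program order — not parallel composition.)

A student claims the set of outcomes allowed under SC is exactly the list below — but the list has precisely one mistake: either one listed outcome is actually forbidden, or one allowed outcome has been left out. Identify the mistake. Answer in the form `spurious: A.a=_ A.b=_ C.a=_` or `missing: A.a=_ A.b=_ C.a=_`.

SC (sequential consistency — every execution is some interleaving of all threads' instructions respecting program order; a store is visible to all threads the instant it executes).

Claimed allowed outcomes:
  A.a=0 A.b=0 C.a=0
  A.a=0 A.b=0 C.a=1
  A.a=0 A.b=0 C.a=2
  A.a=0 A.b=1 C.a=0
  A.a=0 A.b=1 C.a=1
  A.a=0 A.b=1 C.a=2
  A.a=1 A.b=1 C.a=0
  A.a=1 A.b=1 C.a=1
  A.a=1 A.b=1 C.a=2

spurious: A.a=0 A.b=0 C.a=0

outcome vector order: (A.a,A.b,C.a)
[SC] allowed = {001; 002; 010; 011; 012; 110; 111; 112}
claimed∖SC = {000}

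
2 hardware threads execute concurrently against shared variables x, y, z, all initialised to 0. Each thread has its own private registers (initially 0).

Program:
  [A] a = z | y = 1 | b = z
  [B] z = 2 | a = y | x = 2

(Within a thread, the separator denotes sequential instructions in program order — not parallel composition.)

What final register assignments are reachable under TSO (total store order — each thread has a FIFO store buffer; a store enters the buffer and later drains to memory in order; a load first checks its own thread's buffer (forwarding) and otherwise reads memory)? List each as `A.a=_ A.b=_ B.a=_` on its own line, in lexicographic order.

A.a=0 A.b=0 B.a=0
A.a=0 A.b=0 B.a=1
A.a=0 A.b=2 B.a=0
A.a=0 A.b=2 B.a=1
A.a=2 A.b=2 B.a=0
A.a=2 A.b=2 B.a=1

outcome vector order: (A.a,A.b,B.a)
|TSO outcomes| = 6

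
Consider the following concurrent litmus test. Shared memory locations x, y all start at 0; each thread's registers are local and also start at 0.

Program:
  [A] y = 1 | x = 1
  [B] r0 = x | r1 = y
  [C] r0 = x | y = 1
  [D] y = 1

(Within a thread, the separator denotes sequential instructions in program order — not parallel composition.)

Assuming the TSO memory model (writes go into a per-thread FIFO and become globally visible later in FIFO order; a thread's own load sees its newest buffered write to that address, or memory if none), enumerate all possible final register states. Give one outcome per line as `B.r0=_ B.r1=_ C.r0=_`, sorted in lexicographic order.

outcome vector order: (B.r0,B.r1,C.r0)
|TSO outcomes| = 6

B.r0=0 B.r1=0 C.r0=0
B.r0=0 B.r1=0 C.r0=1
B.r0=0 B.r1=1 C.r0=0
B.r0=0 B.r1=1 C.r0=1
B.r0=1 B.r1=1 C.r0=0
B.r0=1 B.r1=1 C.r0=1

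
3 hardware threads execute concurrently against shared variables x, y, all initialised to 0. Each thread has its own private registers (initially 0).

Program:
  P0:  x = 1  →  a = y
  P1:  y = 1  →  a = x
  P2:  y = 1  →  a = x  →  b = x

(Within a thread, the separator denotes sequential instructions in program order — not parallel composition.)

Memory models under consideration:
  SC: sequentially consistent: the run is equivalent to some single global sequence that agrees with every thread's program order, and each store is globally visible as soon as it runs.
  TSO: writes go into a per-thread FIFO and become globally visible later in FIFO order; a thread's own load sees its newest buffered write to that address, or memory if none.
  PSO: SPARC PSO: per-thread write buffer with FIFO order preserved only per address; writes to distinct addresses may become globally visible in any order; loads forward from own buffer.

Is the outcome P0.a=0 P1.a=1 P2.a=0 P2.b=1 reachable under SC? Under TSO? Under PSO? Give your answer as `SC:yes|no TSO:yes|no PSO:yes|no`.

outcome vector order: (P0.a,P1.a,P2.a,P2.b)
SC (7): 0111, 1000, 1001, 1011, 1100, 1101, 1111
TSO (12): 0000, 0001, 0011, 0100, 0101, 0111, 1000, 1001, 1011, 1100, 1101, 1111
PSO (12): 0000, 0001, 0011, 0100, 0101, 0111, 1000, 1001, 1011, 1100, 1101, 1111
target 0101 ∈ {TSO,PSO}

SC:no TSO:yes PSO:yes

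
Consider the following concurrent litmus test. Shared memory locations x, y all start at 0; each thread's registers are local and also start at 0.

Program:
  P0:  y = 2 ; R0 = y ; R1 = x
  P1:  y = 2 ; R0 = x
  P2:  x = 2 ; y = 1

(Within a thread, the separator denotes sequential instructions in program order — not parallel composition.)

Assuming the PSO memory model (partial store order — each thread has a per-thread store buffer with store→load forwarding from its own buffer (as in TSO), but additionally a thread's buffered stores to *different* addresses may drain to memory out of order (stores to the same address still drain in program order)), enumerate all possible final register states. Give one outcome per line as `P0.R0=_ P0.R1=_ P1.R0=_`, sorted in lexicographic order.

outcome vector order: (P0.R0,P0.R1,P1.R0)
|PSO outcomes| = 8

P0.R0=1 P0.R1=0 P1.R0=0
P0.R0=1 P0.R1=0 P1.R0=2
P0.R0=1 P0.R1=2 P1.R0=0
P0.R0=1 P0.R1=2 P1.R0=2
P0.R0=2 P0.R1=0 P1.R0=0
P0.R0=2 P0.R1=0 P1.R0=2
P0.R0=2 P0.R1=2 P1.R0=0
P0.R0=2 P0.R1=2 P1.R0=2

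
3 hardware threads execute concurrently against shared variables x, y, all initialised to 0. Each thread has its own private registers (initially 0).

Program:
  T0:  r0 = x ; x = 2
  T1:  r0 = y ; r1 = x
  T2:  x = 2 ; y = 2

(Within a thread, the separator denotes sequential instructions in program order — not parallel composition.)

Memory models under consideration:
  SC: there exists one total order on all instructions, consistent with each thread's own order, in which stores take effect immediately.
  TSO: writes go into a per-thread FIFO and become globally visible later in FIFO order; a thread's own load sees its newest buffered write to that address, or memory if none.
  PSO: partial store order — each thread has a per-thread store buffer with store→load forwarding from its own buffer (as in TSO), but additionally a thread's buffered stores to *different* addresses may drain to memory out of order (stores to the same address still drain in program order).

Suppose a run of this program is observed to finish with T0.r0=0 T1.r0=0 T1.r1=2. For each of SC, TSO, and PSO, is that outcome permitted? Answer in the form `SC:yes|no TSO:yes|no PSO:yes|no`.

SC:yes TSO:yes PSO:yes

outcome vector order: (T0.r0,T1.r0,T1.r1)
SC (6): 0/0/0; 0/0/2; 0/2/2; 2/0/0; 2/0/2; 2/2/2
TSO (6): 0/0/0; 0/0/2; 0/2/2; 2/0/0; 2/0/2; 2/2/2
PSO (8): 0/0/0; 0/0/2; 0/2/0; 0/2/2; 2/0/0; 2/0/2; 2/2/0; 2/2/2
target 0/0/2 ∈ {SC,TSO,PSO}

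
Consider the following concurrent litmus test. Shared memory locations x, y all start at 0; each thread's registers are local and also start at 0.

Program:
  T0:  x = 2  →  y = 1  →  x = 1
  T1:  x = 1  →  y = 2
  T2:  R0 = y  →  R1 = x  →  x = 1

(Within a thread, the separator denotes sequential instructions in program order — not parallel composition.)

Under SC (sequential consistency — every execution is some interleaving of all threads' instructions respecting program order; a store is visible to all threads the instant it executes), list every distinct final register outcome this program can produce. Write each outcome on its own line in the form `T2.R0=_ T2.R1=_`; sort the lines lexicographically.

outcome vector order: (T2.R0,T2.R1)
|SC outcomes| = 7

T2.R0=0 T2.R1=0
T2.R0=0 T2.R1=1
T2.R0=0 T2.R1=2
T2.R0=1 T2.R1=1
T2.R0=1 T2.R1=2
T2.R0=2 T2.R1=1
T2.R0=2 T2.R1=2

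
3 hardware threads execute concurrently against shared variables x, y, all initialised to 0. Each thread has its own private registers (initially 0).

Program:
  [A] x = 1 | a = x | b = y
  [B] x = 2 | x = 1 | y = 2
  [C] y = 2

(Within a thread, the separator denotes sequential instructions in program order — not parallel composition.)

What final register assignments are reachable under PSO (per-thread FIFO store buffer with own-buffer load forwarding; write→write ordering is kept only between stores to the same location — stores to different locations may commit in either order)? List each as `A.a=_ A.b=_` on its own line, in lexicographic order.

outcome vector order: (A.a,A.b)
|PSO outcomes| = 4

A.a=1 A.b=0
A.a=1 A.b=2
A.a=2 A.b=0
A.a=2 A.b=2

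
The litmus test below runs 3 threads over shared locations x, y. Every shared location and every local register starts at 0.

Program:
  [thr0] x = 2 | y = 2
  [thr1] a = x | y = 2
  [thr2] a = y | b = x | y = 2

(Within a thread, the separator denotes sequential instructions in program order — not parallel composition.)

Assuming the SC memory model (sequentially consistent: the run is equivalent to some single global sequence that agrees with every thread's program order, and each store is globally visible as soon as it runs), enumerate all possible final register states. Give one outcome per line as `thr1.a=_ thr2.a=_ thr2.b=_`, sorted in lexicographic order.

outcome vector order: (thr1.a,thr2.a,thr2.b)
|SC outcomes| = 7

thr1.a=0 thr2.a=0 thr2.b=0
thr1.a=0 thr2.a=0 thr2.b=2
thr1.a=0 thr2.a=2 thr2.b=0
thr1.a=0 thr2.a=2 thr2.b=2
thr1.a=2 thr2.a=0 thr2.b=0
thr1.a=2 thr2.a=0 thr2.b=2
thr1.a=2 thr2.a=2 thr2.b=2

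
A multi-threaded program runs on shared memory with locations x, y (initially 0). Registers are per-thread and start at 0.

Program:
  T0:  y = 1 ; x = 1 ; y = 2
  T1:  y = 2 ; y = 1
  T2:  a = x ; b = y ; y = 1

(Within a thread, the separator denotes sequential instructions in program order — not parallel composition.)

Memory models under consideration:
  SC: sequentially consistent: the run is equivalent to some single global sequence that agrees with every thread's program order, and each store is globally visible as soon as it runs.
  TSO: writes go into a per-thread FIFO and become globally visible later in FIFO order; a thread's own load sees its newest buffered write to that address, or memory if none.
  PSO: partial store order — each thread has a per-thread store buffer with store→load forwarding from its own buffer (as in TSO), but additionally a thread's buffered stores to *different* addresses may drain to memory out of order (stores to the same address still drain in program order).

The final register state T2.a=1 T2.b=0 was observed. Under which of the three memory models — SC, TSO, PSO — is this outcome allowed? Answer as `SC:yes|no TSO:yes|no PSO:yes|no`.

SC:no TSO:no PSO:yes

outcome vector order: (T2.a,T2.b)
SC (5): <0 0> <0 1> <0 2> <1 1> <1 2>
TSO (5): <0 0> <0 1> <0 2> <1 1> <1 2>
PSO (6): <0 0> <0 1> <0 2> <1 0> <1 1> <1 2>
target <1 0> ∈ {PSO}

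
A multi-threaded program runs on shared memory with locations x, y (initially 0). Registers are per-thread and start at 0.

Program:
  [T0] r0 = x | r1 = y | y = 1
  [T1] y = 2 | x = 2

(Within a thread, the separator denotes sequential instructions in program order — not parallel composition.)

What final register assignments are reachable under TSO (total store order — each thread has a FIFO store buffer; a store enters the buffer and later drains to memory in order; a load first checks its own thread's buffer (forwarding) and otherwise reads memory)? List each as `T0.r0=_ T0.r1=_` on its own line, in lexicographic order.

outcome vector order: (T0.r0,T0.r1)
|TSO outcomes| = 3

T0.r0=0 T0.r1=0
T0.r0=0 T0.r1=2
T0.r0=2 T0.r1=2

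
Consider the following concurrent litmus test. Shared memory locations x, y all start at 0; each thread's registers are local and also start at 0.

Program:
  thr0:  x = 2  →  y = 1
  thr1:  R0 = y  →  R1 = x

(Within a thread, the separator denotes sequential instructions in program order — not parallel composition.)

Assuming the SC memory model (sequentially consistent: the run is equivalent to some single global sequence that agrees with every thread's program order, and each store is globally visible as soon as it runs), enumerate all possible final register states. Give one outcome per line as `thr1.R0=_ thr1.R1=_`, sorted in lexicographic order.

thr1.R0=0 thr1.R1=0
thr1.R0=0 thr1.R1=2
thr1.R0=1 thr1.R1=2

outcome vector order: (thr1.R0,thr1.R1)
|SC outcomes| = 3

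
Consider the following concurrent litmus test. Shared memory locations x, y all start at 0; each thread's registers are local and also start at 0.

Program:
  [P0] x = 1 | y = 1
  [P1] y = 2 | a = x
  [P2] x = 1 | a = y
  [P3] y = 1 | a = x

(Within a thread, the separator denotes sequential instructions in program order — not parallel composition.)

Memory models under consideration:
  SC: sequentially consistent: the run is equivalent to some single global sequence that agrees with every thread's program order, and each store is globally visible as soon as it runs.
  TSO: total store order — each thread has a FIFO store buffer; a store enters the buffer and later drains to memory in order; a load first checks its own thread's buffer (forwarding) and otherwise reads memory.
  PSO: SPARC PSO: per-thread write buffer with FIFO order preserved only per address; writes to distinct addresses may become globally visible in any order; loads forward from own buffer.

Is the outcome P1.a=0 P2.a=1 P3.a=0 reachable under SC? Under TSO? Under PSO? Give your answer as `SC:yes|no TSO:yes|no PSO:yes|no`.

outcome vector order: (P1.a,P2.a,P3.a)
under SC → 010, 011, 020, 021, 101, 110, 111, 120, 121
under TSO → 000, 001, 010, 011, 020, 021, 100, 101, 110, 111, 120, 121
under PSO → 000, 001, 010, 011, 020, 021, 100, 101, 110, 111, 120, 121
target 010 ∈ {SC,TSO,PSO}

SC:yes TSO:yes PSO:yes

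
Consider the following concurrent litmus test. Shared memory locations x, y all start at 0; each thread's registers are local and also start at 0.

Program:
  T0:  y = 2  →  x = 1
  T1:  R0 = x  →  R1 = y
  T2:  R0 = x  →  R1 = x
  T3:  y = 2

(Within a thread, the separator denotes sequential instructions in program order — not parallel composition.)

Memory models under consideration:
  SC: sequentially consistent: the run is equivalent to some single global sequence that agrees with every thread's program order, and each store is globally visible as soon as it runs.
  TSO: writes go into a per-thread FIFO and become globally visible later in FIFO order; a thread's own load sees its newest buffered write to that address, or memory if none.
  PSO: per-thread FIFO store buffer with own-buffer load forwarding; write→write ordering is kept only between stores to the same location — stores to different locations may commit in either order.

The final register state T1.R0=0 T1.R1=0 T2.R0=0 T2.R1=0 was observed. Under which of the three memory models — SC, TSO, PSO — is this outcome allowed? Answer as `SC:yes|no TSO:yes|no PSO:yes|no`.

SC:yes TSO:yes PSO:yes

outcome vector order: (T1.R0,T1.R1,T2.R0,T2.R1)
[SC] allowed = {0000, 0001, 0011, 0200, 0201, 0211, 1200, 1201, 1211}
[TSO] allowed = {0000, 0001, 0011, 0200, 0201, 0211, 1200, 1201, 1211}
[PSO] allowed = {0000, 0001, 0011, 0200, 0201, 0211, 1000, 1001, 1011, 1200, 1201, 1211}
target 0000 ∈ {SC,TSO,PSO}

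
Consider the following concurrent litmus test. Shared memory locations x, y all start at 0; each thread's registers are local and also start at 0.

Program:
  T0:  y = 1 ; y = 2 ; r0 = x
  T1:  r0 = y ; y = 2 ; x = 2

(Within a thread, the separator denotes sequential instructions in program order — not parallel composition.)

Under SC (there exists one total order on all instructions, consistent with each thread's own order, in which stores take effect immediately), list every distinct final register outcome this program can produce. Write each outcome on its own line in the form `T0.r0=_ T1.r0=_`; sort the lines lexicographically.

T0.r0=0 T1.r0=0
T0.r0=0 T1.r0=1
T0.r0=0 T1.r0=2
T0.r0=2 T1.r0=0
T0.r0=2 T1.r0=1
T0.r0=2 T1.r0=2

outcome vector order: (T0.r0,T1.r0)
|SC outcomes| = 6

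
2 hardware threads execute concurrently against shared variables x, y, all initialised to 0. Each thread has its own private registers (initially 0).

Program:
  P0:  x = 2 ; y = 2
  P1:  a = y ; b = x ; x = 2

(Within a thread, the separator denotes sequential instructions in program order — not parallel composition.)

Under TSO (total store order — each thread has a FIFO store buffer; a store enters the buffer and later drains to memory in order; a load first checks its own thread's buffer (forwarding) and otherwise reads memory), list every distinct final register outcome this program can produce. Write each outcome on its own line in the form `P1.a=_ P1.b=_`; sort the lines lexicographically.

P1.a=0 P1.b=0
P1.a=0 P1.b=2
P1.a=2 P1.b=2

outcome vector order: (P1.a,P1.b)
|TSO outcomes| = 3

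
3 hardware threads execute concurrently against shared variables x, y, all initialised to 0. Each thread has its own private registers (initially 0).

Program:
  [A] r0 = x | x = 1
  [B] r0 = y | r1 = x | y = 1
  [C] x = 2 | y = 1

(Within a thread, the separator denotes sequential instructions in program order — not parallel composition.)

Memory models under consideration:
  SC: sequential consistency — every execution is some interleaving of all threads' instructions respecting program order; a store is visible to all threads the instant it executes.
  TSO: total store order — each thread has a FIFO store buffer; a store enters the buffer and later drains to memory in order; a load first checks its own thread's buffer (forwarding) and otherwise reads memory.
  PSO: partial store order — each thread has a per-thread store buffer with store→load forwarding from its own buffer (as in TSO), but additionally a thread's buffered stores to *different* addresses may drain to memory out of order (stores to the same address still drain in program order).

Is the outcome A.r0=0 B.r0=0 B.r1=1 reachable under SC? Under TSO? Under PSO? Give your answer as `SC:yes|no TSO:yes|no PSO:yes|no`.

SC:yes TSO:yes PSO:yes

outcome vector order: (A.r0,B.r0,B.r1)
SC: 10 outcomes — {(0,0,0); (0,0,1); (0,0,2); (0,1,1); (0,1,2); (2,0,0); (2,0,1); (2,0,2); (2,1,1); (2,1,2)}
TSO: 10 outcomes — {(0,0,0); (0,0,1); (0,0,2); (0,1,1); (0,1,2); (2,0,0); (2,0,1); (2,0,2); (2,1,1); (2,1,2)}
PSO: 12 outcomes — {(0,0,0); (0,0,1); (0,0,2); (0,1,0); (0,1,1); (0,1,2); (2,0,0); (2,0,1); (2,0,2); (2,1,0); (2,1,1); (2,1,2)}
target (0,0,1) ∈ {SC,TSO,PSO}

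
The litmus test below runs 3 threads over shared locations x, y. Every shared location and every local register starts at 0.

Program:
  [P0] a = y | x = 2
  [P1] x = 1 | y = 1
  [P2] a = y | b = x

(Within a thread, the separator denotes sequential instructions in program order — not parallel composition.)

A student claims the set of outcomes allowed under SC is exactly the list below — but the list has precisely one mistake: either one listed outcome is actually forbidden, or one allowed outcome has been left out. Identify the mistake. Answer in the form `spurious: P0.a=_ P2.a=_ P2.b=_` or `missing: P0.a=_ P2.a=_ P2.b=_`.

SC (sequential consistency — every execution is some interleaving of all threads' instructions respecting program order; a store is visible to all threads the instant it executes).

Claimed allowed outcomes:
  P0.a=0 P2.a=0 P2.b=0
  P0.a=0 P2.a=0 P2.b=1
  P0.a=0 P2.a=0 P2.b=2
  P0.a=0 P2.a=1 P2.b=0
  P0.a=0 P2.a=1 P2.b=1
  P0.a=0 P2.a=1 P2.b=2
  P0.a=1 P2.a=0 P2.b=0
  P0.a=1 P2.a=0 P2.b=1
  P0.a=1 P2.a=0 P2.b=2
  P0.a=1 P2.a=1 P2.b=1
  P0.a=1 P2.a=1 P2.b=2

outcome vector order: (P0.a,P2.a,P2.b)
SC (10): 0/0/0; 0/0/1; 0/0/2; 0/1/1; 0/1/2; 1/0/0; 1/0/1; 1/0/2; 1/1/1; 1/1/2
claimed∖SC = {0/1/0}

spurious: P0.a=0 P2.a=1 P2.b=0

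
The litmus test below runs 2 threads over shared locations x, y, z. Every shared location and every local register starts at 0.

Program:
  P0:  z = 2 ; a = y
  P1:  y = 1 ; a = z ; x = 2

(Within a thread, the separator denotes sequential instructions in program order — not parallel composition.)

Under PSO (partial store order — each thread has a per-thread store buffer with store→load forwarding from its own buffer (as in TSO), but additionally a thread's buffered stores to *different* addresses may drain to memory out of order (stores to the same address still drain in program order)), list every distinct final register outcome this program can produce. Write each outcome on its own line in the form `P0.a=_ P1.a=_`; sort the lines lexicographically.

outcome vector order: (P0.a,P1.a)
|PSO outcomes| = 4

P0.a=0 P1.a=0
P0.a=0 P1.a=2
P0.a=1 P1.a=0
P0.a=1 P1.a=2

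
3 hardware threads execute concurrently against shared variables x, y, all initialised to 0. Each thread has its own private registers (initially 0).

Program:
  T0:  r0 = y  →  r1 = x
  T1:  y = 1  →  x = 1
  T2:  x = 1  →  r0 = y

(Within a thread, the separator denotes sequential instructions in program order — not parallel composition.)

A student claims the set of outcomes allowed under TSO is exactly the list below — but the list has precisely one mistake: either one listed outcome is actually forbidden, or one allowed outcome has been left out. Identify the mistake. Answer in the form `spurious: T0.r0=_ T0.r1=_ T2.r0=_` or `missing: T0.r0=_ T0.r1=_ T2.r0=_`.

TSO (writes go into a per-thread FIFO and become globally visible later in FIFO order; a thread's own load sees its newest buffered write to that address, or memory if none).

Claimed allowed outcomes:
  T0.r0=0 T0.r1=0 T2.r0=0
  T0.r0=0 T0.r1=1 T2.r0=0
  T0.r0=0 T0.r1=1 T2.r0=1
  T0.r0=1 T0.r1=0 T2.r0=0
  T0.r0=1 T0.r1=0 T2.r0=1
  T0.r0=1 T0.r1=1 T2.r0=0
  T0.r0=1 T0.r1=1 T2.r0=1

missing: T0.r0=0 T0.r1=0 T2.r0=1

outcome vector order: (T0.r0,T0.r1,T2.r0)
TSO (8): 0/0/0 0/0/1 0/1/0 0/1/1 1/0/0 1/0/1 1/1/0 1/1/1
TSO∖claimed = {0/0/1}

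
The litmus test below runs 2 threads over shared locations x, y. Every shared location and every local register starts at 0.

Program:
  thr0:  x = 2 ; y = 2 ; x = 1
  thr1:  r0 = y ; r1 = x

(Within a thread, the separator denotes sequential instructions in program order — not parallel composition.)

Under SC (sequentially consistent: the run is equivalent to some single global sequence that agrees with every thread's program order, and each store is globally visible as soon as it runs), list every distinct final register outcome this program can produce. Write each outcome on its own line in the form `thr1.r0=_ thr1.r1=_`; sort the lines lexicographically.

outcome vector order: (thr1.r0,thr1.r1)
|SC outcomes| = 5

thr1.r0=0 thr1.r1=0
thr1.r0=0 thr1.r1=1
thr1.r0=0 thr1.r1=2
thr1.r0=2 thr1.r1=1
thr1.r0=2 thr1.r1=2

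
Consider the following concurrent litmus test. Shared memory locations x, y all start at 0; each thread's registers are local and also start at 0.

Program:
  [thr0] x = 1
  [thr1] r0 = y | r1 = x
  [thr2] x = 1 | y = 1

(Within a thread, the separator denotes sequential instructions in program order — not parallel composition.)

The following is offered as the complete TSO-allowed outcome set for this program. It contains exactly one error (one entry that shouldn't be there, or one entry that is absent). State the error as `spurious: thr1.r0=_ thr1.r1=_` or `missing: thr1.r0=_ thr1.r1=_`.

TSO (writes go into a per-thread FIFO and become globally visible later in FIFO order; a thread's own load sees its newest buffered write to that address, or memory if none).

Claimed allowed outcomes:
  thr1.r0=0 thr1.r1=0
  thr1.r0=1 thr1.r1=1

missing: thr1.r0=0 thr1.r1=1

outcome vector order: (thr1.r0,thr1.r1)
under TSO → 00 01 11
TSO∖claimed = {01}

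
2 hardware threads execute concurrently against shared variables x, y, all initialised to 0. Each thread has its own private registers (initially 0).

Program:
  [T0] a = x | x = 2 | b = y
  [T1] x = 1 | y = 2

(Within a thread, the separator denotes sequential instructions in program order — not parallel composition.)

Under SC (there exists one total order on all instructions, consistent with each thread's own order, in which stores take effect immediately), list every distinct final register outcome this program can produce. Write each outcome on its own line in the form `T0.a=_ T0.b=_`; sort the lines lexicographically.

T0.a=0 T0.b=0
T0.a=0 T0.b=2
T0.a=1 T0.b=0
T0.a=1 T0.b=2

outcome vector order: (T0.a,T0.b)
|SC outcomes| = 4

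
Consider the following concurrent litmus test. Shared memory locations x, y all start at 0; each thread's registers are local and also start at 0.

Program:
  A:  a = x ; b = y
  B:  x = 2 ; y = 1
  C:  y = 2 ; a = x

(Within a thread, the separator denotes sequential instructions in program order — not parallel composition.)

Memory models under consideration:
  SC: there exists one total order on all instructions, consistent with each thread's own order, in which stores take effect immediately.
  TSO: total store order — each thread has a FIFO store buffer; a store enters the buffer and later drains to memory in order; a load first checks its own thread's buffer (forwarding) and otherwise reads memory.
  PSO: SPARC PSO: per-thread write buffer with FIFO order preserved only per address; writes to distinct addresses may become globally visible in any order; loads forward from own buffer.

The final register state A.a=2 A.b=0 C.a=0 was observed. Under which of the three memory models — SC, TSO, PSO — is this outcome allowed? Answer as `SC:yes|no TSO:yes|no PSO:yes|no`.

outcome vector order: (A.a,A.b,C.a)
SC (11): 000; 002; 010; 012; 020; 022; 202; 210; 212; 220; 222
TSO (12): 000; 002; 010; 012; 020; 022; 200; 202; 210; 212; 220; 222
PSO (12): 000; 002; 010; 012; 020; 022; 200; 202; 210; 212; 220; 222
target 200 ∈ {TSO,PSO}

SC:no TSO:yes PSO:yes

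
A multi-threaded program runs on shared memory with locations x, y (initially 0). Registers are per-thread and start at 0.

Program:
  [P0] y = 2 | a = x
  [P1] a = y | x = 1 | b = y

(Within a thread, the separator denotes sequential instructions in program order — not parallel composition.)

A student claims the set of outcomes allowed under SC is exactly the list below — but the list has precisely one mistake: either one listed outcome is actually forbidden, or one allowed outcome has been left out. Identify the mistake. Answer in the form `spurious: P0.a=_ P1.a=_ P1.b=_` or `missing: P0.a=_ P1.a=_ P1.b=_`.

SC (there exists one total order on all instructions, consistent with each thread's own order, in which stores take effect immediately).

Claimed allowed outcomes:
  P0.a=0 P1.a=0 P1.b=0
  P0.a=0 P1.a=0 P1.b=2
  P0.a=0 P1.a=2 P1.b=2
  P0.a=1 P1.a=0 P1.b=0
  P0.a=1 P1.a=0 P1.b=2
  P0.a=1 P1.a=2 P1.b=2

spurious: P0.a=0 P1.a=0 P1.b=0

outcome vector order: (P0.a,P1.a,P1.b)
under SC → (0,0,2), (0,2,2), (1,0,0), (1,0,2), (1,2,2)
claimed∖SC = {(0,0,0)}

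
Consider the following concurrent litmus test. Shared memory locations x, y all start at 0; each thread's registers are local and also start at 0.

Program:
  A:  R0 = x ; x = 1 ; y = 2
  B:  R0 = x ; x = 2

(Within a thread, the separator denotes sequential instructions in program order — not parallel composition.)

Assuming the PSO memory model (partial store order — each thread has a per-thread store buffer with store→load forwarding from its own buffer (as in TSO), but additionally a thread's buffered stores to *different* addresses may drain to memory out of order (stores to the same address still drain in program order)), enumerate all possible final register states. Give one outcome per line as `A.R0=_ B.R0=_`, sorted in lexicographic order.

A.R0=0 B.R0=0
A.R0=0 B.R0=1
A.R0=2 B.R0=0

outcome vector order: (A.R0,B.R0)
|PSO outcomes| = 3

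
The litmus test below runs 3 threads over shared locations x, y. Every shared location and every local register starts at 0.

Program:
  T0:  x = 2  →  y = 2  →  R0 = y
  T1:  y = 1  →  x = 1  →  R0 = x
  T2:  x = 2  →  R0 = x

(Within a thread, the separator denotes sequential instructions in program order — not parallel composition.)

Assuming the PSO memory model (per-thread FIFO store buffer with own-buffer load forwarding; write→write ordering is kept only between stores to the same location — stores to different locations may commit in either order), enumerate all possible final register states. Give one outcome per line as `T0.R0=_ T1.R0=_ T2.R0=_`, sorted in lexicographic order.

T0.R0=1 T1.R0=1 T2.R0=1
T0.R0=1 T1.R0=1 T2.R0=2
T0.R0=1 T1.R0=2 T2.R0=1
T0.R0=1 T1.R0=2 T2.R0=2
T0.R0=2 T1.R0=1 T2.R0=1
T0.R0=2 T1.R0=1 T2.R0=2
T0.R0=2 T1.R0=2 T2.R0=1
T0.R0=2 T1.R0=2 T2.R0=2

outcome vector order: (T0.R0,T1.R0,T2.R0)
|PSO outcomes| = 8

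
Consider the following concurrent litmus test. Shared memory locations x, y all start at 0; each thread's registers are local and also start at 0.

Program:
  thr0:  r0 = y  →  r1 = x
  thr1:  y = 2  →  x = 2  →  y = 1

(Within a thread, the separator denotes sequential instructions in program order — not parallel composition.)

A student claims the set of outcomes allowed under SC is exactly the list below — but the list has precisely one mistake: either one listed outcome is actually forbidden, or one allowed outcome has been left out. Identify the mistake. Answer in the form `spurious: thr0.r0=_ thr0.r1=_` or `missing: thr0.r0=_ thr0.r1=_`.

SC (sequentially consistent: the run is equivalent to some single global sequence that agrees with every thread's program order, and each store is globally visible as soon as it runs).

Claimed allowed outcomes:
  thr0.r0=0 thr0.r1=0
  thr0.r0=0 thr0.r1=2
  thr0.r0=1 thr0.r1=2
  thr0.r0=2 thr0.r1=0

missing: thr0.r0=2 thr0.r1=2

outcome vector order: (thr0.r0,thr0.r1)
[SC] allowed = {0/0 0/2 1/2 2/0 2/2}
SC∖claimed = {2/2}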